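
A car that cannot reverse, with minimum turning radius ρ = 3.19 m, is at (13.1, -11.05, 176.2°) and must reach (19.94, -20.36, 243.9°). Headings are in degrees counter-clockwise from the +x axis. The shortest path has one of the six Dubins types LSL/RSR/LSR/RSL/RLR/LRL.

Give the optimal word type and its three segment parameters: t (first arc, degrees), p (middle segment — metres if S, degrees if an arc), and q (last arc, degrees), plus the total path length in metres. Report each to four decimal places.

Let ψ = atan2(Δy, Δx) = atan2(-9.31, 6.84) = -53.6955° be the start→goal bearing.
Normalize: d = |goal − start| / ρ = 11.552562/3.19 = 3.621493, α = (θ_start − ψ) mod 360° = 229.8955° = 4.012433 rad, β = (θ_goal − ψ) mod 360° = 297.5955° = 5.194021 rad.
Common terms: sin α = -0.764871, cos α = -0.644184, sin β = -0.886240, cos β = 0.463226, cos(α−β) = 0.379456, d² = 13.115211. Work in radians in the unit-radius frame; every candidate has L = ρ·(t + p + q).
LSL: p² = 2 + d² − 2cos(α−β) + 2d(sin α − sin β) = 15.235373; p = √p² = 3.903252; φ = atan2(cos β − cos α, d + sin α − sin β) = 0.287666 rad; t = (φ − α) mod 2π = 2.558418 rad, q = (β − φ) mod 2π = 4.906356 rad → L = 3.19·(2.558418 + 3.903252 + 4.906356) = 3.19·11.368025 = 36.263999 m
RSR: p² = 2 + d² − 2cos(α−β) + 2d(sin β − sin α) = 13.477224; p = √p² = 3.671134; φ = atan2(cos α − cos β, d − sin α + sin β) = -0.306426 rad; t = (α − φ) mod 2π = 4.318860 rad, q = (φ − β) mod 2π = 0.782738 rad → L = 3.19·(4.318860 + 3.671134 + 0.782738) = 3.19·8.772731 = 27.985013 m
LSR: p² = d² − 2 + 2cos(α−β) + 2d(sin α + sin β) = -0.084849 < 0 → infeasible
RSL: p² = d² − 2 + 2cos(α−β) − 2d(sin α + sin β) = 23.833096; p = √p² = 4.881915; φ = atan2(cos α + cos β, d − sin α − sin β) − atan2(2, p) = -0.423126 rad; t = (α − φ) mod 2π = 4.435559 rad, q = (β − φ) mod 2π = 5.617147 rad → L = 3.19·(4.435559 + 4.881915 + 5.617147) = 3.19·14.934622 = 47.641444 m
RLR: c = (6 − d² + 2cos(α−β) + 2d(sin α − sin β))/8 = -0.684653; p = 2π − arccos c = 3.958261 rad; φ = atan2(cos α − cos β, d − sin α + sin β) = -0.306426 rad; t = (α − φ + p/2) mod 2π = 0.014805 rad, q = (α − β − t + p) mod 2π = 2.761868 rad → L = 3.19·(0.014805 + 3.958261 + 2.761868) = 3.19·6.734935 = 21.484443 m
LRL: c = (6 − d² + 2cos(α−β) − 2d(sin α − sin β))/8 = -0.904422; p = 2π − arccos c = 3.582367 rad; φ = atan2(cos β − cos α, d + sin α − sin β) = 0.287666 rad; t = (φ − α + p/2) mod 2π = 4.349601 rad, q = (β − α − t + p) mod 2π = 0.414354 rad → L = 3.19·(4.349601 + 3.582367 + 0.414354) = 3.19·8.346321 = 26.624765 m
Shortest: RLR with L = 21.484443 m ≈ 21.4844 m
Convert RLR to answer units (arcs ×180/π): t = 0.014805·180/π = 0.8483°, p = 3.958261·180/π = 226.7917°, q = 2.761868·180/π = 158.2434°, L = 21.4844 m.

RLR: t = 0.8483°, p = 226.7917°, q = 158.2434°, L = 21.4844 m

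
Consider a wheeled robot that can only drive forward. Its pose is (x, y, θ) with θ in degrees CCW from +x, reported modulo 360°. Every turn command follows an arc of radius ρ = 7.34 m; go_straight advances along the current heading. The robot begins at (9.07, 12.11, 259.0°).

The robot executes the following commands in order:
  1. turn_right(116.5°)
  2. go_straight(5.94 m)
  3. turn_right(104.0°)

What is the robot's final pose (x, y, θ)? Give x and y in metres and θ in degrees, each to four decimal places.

(-7.4169, 22.8709, 38.5000°)

set_pose: (x, y, θ) = (9.0700, 12.1100, 259.0000°), ρ = 7.34
turn_right(116.5°): centre at ρ to the right, rotate −116.5° → (-2.6035, 7.6873, 142.5000°)
go_straight(5.94): x += 5.94·cos θ, y += 5.94·sin θ → (-7.3160, 11.3034, 142.5000°)
turn_right(104.0°): centre at ρ to the right, rotate −104.0° → (-7.4169, 22.8709, 38.5000°)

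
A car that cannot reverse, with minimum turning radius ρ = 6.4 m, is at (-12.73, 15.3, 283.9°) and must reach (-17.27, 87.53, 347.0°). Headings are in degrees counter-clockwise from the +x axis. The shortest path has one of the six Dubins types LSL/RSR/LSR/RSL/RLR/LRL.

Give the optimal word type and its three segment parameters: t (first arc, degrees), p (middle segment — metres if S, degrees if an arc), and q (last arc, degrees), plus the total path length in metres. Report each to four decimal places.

Let ψ = atan2(Δy, Δx) = atan2(72.23, -4.54) = 93.5966° be the start→goal bearing.
Normalize: d = |goal − start| / ρ = 72.372540/6.4 = 11.308209, α = (θ_start − ψ) mod 360° = 190.3034° = 3.321421 rad, β = (θ_goal − ψ) mod 360° = 253.4034° = 4.422724 rad.
Common terms: sin α = -0.178861, cos α = -0.983874, sin β = -0.958340, cos β = -0.285631, cos(α−β) = 0.452435, d² = 127.875598. Work in radians in the unit-radius frame; every candidate has L = ρ·(t + p + q).
LSL: p² = 2 + d² − 2cos(α−β) + 2d(sin α − sin β) = 146.599745; p = √p² = 12.107838; φ = atan2(cos β − cos α, d + sin α − sin β) = 0.057701 rad; t = (φ − α) mod 2π = 3.019465 rad, q = (β − φ) mod 2π = 4.365023 rad → L = 6.4·(3.019465 + 12.107838 + 4.365023) = 6.4·19.492326 = 124.750888 m
RSR: p² = 2 + d² − 2cos(α−β) + 2d(sin β − sin α) = 111.341712; p = √p² = 10.551858; φ = atan2(cos α − cos β, d − sin α + sin β) = -0.066221 rad; t = (α − φ) mod 2π = 3.387642 rad, q = (φ − β) mod 2π = 1.794240 rad → L = 6.4·(3.387642 + 10.551858 + 1.794240) = 6.4·15.733741 = 100.695941 m
LSR: p² = d² − 2 + 2cos(α−β) + 2d(sin α + sin β) = 101.061064; p = √p² = 10.052913; φ = atan2(−cos α − cos β, d + sin α + sin β) − atan2(−2, p) = 0.320557 rad; t = (φ − α) mod 2π = 3.282321 rad, q = (φ − β) mod 2π = 2.181018 rad → L = 6.4·(3.282321 + 10.052913 + 2.181018) = 6.4·15.516253 = 99.304018 m
RSL: p² = d² − 2 + 2cos(α−β) − 2d(sin α + sin β) = 152.499871; p = √p² = 12.349084; φ = atan2(cos α + cos β, d − sin α − sin β) − atan2(2, p) = -0.262216 rad; t = (α − φ) mod 2π = 3.583637 rad, q = (β − φ) mod 2π = 4.684940 rad → L = 6.4·(3.583637 + 12.349084 + 4.684940) = 6.4·20.617660 = 131.953024 m
RLR: c = (6 − d² + 2cos(α−β) + 2d(sin α − sin β))/8 = -12.917714, |c| > 1 → infeasible
LRL: c = (6 − d² + 2cos(α−β) − 2d(sin α − sin β))/8 = -17.324968, |c| > 1 → infeasible
Shortest: LSR with L = 99.304018 m ≈ 99.3040 m
Convert LSR to answer units (arcs ×180/π): t = 3.282321·180/π = 188.0631°, p = ρ·p = 6.4·10.052913 = 64.3386 m, q = 2.181018·180/π = 124.9631°, L = 99.3040 m.

LSR: t = 188.0631°, p = 64.3386 m, q = 124.9631°, L = 99.3040 m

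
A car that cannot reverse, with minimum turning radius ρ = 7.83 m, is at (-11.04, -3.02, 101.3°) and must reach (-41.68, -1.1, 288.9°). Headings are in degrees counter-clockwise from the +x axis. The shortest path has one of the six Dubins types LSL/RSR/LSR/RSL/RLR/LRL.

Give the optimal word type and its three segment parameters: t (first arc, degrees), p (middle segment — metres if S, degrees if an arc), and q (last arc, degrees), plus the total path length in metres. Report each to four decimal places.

Let ψ = atan2(Δy, Δx) = atan2(1.92, -30.64) = 176.4144° be the start→goal bearing.
Normalize: d = |goal − start| / ρ = 30.700098/7.83 = 3.920830, α = (θ_start − ψ) mod 360° = 284.8856° = 4.972193 rad, β = (θ_goal − ψ) mod 360° = 112.4856° = 1.963245 rad.
Common terms: sin α = -0.966440, cos α = 0.256891, sin β = 0.923975, cos β = -0.382452, cos(α−β) = -0.991216, d² = 15.372907. Work in radians in the unit-radius frame; every candidate has L = ρ·(t + p + q).
LSL: p² = 2 + d² − 2cos(α−β) + 2d(sin α − sin β) = 4.531340; p = √p² = 2.128694; φ = atan2(cos β − cos α, d + sin α − sin β) = -0.305054 rad; t = (φ − α) mod 2π = 1.005938 rad, q = (β − φ) mod 2π = 2.268299 rad → L = 7.83·(1.005938 + 2.128694 + 2.268299) = 7.83·5.402932 = 42.304959 m
RSR: p² = 2 + d² − 2cos(α−β) + 2d(sin β − sin α) = 34.179335; p = √p² = 5.846310; φ = atan2(cos α − cos β, d − sin α + sin β) = 0.109577 rad; t = (α − φ) mod 2π = 4.862615 rad, q = (φ − β) mod 2π = 4.429518 rad → L = 7.83·(4.862615 + 5.846310 + 4.429518) = 7.83·15.138442 = 118.534005 m
LSR: p² = d² − 2 + 2cos(α−β) + 2d(sin α + sin β) = 11.057479; p = √p² = 3.325279; φ = atan2(−cos α − cos β, d + sin α + sin β) − atan2(−2, p) = 0.573851 rad; t = (φ − α) mod 2π = 1.884844 rad, q = (φ − β) mod 2π = 4.893791 rad → L = 7.83·(1.884844 + 3.325279 + 4.893791) = 7.83·10.103914 = 79.113645 m
RSL: p² = d² − 2 + 2cos(α−β) − 2d(sin α + sin β) = 11.723472; p = √p² = 3.423956; φ = atan2(cos α + cos β, d − sin α − sin β) − atan2(2, p) = -0.560331 rad; t = (α − φ) mod 2π = 5.532524 rad, q = (β − φ) mod 2π = 2.523576 rad → L = 7.83·(5.532524 + 3.423956 + 2.523576) = 7.83·11.480056 = 89.888838 m
RLR: c = (6 − d² + 2cos(α−β) + 2d(sin α − sin β))/8 = -3.272417, |c| > 1 → infeasible
LRL: c = (6 − d² + 2cos(α−β) − 2d(sin α − sin β))/8 = 0.433582; p = 2π − arccos c = 5.160854 rad; φ = atan2(cos β − cos α, d + sin α − sin β) = -0.305054 rad; t = (φ − α + p/2) mod 2π = 3.586365 rad, q = (β − α − t + p) mod 2π = 4.848726 rad → L = 7.83·(3.586365 + 5.160854 + 4.848726) = 7.83·13.595945 = 106.456248 m
Shortest: LSL with L = 42.304959 m ≈ 42.3050 m
Convert LSL to answer units (arcs ×180/π): t = 1.005938·180/π = 57.6360°, p = ρ·p = 7.83·2.128694 = 16.6677 m, q = 2.268299·180/π = 129.9640°, L = 42.3050 m.

LSL: t = 57.6360°, p = 16.6677 m, q = 129.9640°, L = 42.3050 m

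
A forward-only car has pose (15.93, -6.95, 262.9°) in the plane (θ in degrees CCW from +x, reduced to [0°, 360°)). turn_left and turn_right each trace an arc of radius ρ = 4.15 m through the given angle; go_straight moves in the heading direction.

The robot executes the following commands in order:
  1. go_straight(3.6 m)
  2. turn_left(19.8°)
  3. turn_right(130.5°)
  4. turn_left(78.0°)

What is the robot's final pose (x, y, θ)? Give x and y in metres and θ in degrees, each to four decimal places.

set_pose: (x, y, θ) = (15.9300, -6.9500, 262.9000°), ρ = 4.15
go_straight(3.6): x += 3.6·cos θ, y += 3.6·sin θ → (15.4850, -10.5224, 262.9000°)
turn_left(19.8°): centre at ρ to the left, rotate +19.8° → (15.5547, -11.9477, 282.7000°)
turn_right(130.5°): centre at ρ to the right, rotate −130.5° → (9.5708, -16.5311, 152.2000°)
turn_left(78.0°): centre at ρ to the left, rotate +78.0° → (4.4469, -17.5456, 230.2000°)

(4.4469, -17.5456, 230.2000°)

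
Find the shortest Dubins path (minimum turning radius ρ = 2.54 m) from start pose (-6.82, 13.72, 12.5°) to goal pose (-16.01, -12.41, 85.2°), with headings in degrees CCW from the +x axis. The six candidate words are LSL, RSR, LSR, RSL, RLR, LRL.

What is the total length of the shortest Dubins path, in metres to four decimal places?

37.6642 m

Let ψ = atan2(Δy, Δx) = atan2(-26.13, -9.19) = -109.3769° be the start→goal bearing.
Normalize: d = |goal − start| / ρ = 27.698971/2.54 = 10.905107, α = (θ_start − ψ) mod 360° = 121.8769° = 2.127154 rad, β = (θ_goal − ψ) mod 360° = 194.5769° = 3.396008 rad.
Common terms: sin α = 0.849184, cos α = -0.528096, sin β = -0.251680, cos β = -0.967811, cos(α−β) = 0.297375, d² = 118.921353. Work in radians in the unit-radius frame; every candidate has L = ρ·(t + p + q).
LSL: p² = 2 + d² − 2cos(α−β) + 2d(sin α − sin β) = 144.336683; p = √p² = 12.014020; φ = atan2(cos β − cos α, d + sin α − sin β) = -0.036608 rad; t = (φ − α) mod 2π = 4.119423 rad, q = (β − φ) mod 2π = 3.432616 rad → L = 2.54·(4.119423 + 12.014020 + 3.432616) = 2.54·19.566060 = 49.697792 m
RSR: p² = 2 + d² − 2cos(α−β) + 2d(sin β − sin α) = 96.316523; p = √p² = 9.814098; φ = atan2(cos α − cos β, d − sin α + sin β) = 0.044819 rad; t = (α − φ) mod 2π = 2.082334 rad, q = (φ − β) mod 2π = 2.931997 rad → L = 2.54·(2.082334 + 9.814098 + 2.931997) = 2.54·14.828429 = 37.664210 m
LSR: p² = d² − 2 + 2cos(α−β) + 2d(sin α + sin β) = 130.547809; p = √p² = 11.425752; φ = atan2(−cos α − cos β, d + sin α + sin β) − atan2(−2, p) = 0.302611 rad; t = (φ − α) mod 2π = 4.458643 rad, q = (φ − β) mod 2π = 3.189788 rad → L = 2.54·(4.458643 + 11.425752 + 3.189788) = 2.54·19.074183 = 48.448425 m
RSL: p² = d² − 2 + 2cos(α−β) − 2d(sin α + sin β) = 104.484396; p = √p² = 10.221761; φ = atan2(cos α + cos β, d − sin α − sin β) − atan2(2, p) = -0.337340 rad; t = (α − φ) mod 2π = 2.464494 rad, q = (β − φ) mod 2π = 3.733348 rad → L = 2.54·(2.464494 + 10.221761 + 3.733348) = 2.54·16.419603 = 41.705793 m
RLR: c = (6 − d² + 2cos(α−β) + 2d(sin α − sin β))/8 = -11.039565, |c| > 1 → infeasible
LRL: c = (6 − d² + 2cos(α−β) − 2d(sin α − sin β))/8 = -17.042085, |c| > 1 → infeasible
Shortest: RSR with L = 37.664210 m ≈ 37.6642 m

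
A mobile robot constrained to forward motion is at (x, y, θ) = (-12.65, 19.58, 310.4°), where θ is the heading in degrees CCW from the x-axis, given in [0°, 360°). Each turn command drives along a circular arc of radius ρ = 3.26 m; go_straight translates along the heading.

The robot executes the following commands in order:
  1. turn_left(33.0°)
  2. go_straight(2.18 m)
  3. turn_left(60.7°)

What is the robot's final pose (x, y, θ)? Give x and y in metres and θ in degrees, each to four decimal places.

set_pose: (x, y, θ) = (-12.6500, 19.5800, 310.4000°), ρ = 3.26
turn_left(33.0°): centre at ρ to the left, rotate +33.0° → (-11.0987, 18.5687, 343.4000°)
go_straight(2.18): x += 2.18·cos θ, y += 2.18·sin θ → (-9.0096, 17.9459, 343.4000°)
turn_left(60.7°): centre at ρ to the left, rotate +60.7° → (-5.8096, 18.7290, 404.1000° ≡ 44.1000°)

(-5.8096, 18.7290, 44.1000°)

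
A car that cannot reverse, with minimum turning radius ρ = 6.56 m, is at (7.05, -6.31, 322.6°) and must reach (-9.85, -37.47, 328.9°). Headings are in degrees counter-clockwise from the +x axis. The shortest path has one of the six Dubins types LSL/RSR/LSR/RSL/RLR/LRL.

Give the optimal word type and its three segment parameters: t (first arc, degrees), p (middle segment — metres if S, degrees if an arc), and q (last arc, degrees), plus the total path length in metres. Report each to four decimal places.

RSL: t = 113.4631°, p = 18.2210 m, q = 119.7631°, L = 44.9239 m

Let ψ = atan2(Δy, Δx) = atan2(-31.16, -16.90) = -118.4737° be the start→goal bearing.
Normalize: d = |goal − start| / ρ = 35.447928/6.56 = 5.403648, α = (θ_start − ψ) mod 360° = 81.0737° = 1.415003 rad, β = (θ_goal − ψ) mod 360° = 87.3737° = 1.524959 rad.
Common terms: sin α = 0.987889, cos α = 0.155163, sin β = 0.998950, cos β = 0.045821, cos(α−β) = 0.993961, d² = 29.199407. Work in radians in the unit-radius frame; every candidate has L = ρ·(t + p + q).
LSL: p² = 2 + d² − 2cos(α−β) + 2d(sin α − sin β) = 29.091947; p = √p² = 5.393695; φ = atan2(cos β − cos α, d + sin α − sin β) = -0.020274 rad; t = (φ − α) mod 2π = 4.847908 rad, q = (β − φ) mod 2π = 1.545233 rad → L = 6.56·(4.847908 + 5.393695 + 1.545233) = 6.56·11.786836 = 77.321645 m
RSR: p² = 2 + d² − 2cos(α−β) + 2d(sin β − sin α) = 29.331023; p = √p² = 5.415812; φ = atan2(cos α − cos β, d − sin α + sin β) = 0.020191 rad; t = (α − φ) mod 2π = 1.394813 rad, q = (φ − β) mod 2π = 4.778417 rad → L = 6.56·(1.394813 + 5.415812 + 4.778417) = 6.56·11.589042 = 76.024115 m
LSR: p² = d² − 2 + 2cos(α−β) + 2d(sin α + sin β) = 50.659679; p = √p² = 7.117561; φ = atan2(−cos α − cos β, d + sin α + sin β) − atan2(−2, p) = 0.246743 rad; t = (φ − α) mod 2π = 5.114925 rad, q = (φ − β) mod 2π = 5.004969 rad → L = 6.56·(5.114925 + 7.117561 + 5.004969) = 6.56·17.237455 = 113.077706 m
RSL: p² = d² − 2 + 2cos(α−β) − 2d(sin α + sin β) = 7.714979; p = √p² = 2.777585; φ = atan2(cos α + cos β, d − sin α − sin β) − atan2(2, p) = -0.565301 rad; t = (α − φ) mod 2π = 1.980305 rad, q = (β − φ) mod 2π = 2.090260 rad → L = 6.56·(1.980305 + 2.777585 + 2.090260) = 6.56·6.848150 = 44.923866 m
RLR: c = (6 − d² + 2cos(α−β) + 2d(sin α − sin β))/8 = -2.666378, |c| > 1 → infeasible
LRL: c = (6 − d² + 2cos(α−β) − 2d(sin α − sin β))/8 = -2.636493, |c| > 1 → infeasible
Shortest: RSL with L = 44.923866 m ≈ 44.9239 m
Convert RSL to answer units (arcs ×180/π): t = 1.980305·180/π = 113.4631°, p = ρ·p = 6.56·2.777585 = 18.2210 m, q = 2.090260·180/π = 119.7631°, L = 44.9239 m.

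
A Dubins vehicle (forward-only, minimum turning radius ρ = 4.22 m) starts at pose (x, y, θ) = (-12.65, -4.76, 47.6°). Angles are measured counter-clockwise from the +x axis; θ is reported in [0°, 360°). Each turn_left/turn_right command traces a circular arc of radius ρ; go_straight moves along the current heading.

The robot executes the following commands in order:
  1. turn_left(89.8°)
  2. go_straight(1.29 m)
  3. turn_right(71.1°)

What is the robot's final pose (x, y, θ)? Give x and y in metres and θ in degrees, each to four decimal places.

(-14.8671, 6.8676, 66.3000°)

set_pose: (x, y, θ) = (-12.6500, -4.7600, 47.6000°), ρ = 4.22
turn_left(89.8°): centre at ρ to the left, rotate +89.8° → (-12.9099, 1.1919, 137.4000°)
go_straight(1.29): x += 1.29·cos θ, y += 1.29·sin θ → (-13.8594, 2.0651, 137.4000°)
turn_right(71.1°): centre at ρ to the right, rotate −71.1° → (-14.8671, 6.8676, 66.3000°)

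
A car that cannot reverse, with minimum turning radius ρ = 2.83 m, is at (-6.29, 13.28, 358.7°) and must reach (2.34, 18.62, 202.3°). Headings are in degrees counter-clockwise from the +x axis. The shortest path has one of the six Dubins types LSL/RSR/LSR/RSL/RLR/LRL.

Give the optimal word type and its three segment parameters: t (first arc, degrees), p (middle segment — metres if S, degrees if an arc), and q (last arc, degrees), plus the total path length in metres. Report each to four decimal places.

LSL: t = 0.6604°, p = 9.6403 m, q = 202.9396°, L = 19.6966 m

Let ψ = atan2(Δy, Δx) = atan2(5.34, 8.63) = 31.7481° be the start→goal bearing.
Normalize: d = |goal − start| / ρ = 10.148522/2.83 = 3.586050, α = (θ_start − ψ) mod 360° = 326.9519° = 5.706388 rad, β = (θ_goal − ψ) mod 360° = 170.5519° = 2.976693 rad.
Common terms: sin α = -0.545342, cos α = 0.838214, sin β = 0.164153, cos β = -0.986435, cos(α−β) = -0.916363, d² = 12.859756. Work in radians in the unit-radius frame; every candidate has L = ρ·(t + p + q).
LSL: p² = 2 + d² − 2cos(α−β) + 2d(sin α − sin β) = 11.603909; p = √p² = 3.406451; φ = atan2(cos β − cos α, d + sin α − sin β) = -0.565271 rad; t = (φ − α) mod 2π = 0.011526 rad, q = (β − φ) mod 2π = 3.541964 rad → L = 2.83·(0.011526 + 3.406451 + 3.541964) = 2.83·6.959941 = 19.696634 m
RSR: p² = 2 + d² − 2cos(α−β) + 2d(sin β − sin α) = 21.781054; p = √p² = 4.667018; φ = atan2(cos α − cos β, d − sin α + sin β) = 0.401682 rad; t = (α − φ) mod 2π = 5.304706 rad, q = (φ − β) mod 2π = 3.708174 rad → L = 2.83·(5.304706 + 4.667018 + 3.708174) = 2.83·13.679898 = 38.714111 m
LSR: p² = d² − 2 + 2cos(α−β) + 2d(sin α + sin β) = 6.293105; p = √p² = 2.508606; φ = atan2(−cos α − cos β, d + sin α + sin β) − atan2(−2, p) = 0.719281 rad; t = (φ − α) mod 2π = 1.296078 rad, q = (φ − β) mod 2π = 4.025773 rad → L = 2.83·(1.296078 + 2.508606 + 4.025773) = 2.83·7.830458 = 22.160197 m
RSL: p² = d² − 2 + 2cos(α−β) − 2d(sin α + sin β) = 11.760956; p = √p² = 3.429425; φ = atan2(cos α + cos β, d − sin α − sin β) − atan2(2, p) = -0.565310 rad; t = (α − φ) mod 2π = 6.271698 rad, q = (β − φ) mod 2π = 3.542003 rad → L = 2.83·(6.271698 + 3.429425 + 3.542003) = 2.83·13.243126 = 37.478047 m
RLR: c = (6 − d² + 2cos(α−β) + 2d(sin α − sin β))/8 = -1.722632, |c| > 1 → infeasible
LRL: c = (6 − d² + 2cos(α−β) − 2d(sin α − sin β))/8 = -0.450489; p = 2π − arccos c = 4.245076 rad; φ = atan2(cos β − cos α, d + sin α − sin β) = -0.565271 rad; t = (φ − α + p/2) mod 2π = 2.134064 rad, q = (β − α − t + p) mod 2π = 5.664503 rad → L = 2.83·(2.134064 + 4.245076 + 5.664503) = 2.83·12.043643 = 34.083510 m
Shortest: LSL with L = 19.696634 m ≈ 19.6966 m
Convert LSL to answer units (arcs ×180/π): t = 0.011526·180/π = 0.6604°, p = ρ·p = 2.83·3.406451 = 9.6403 m, q = 3.541964·180/π = 202.9396°, L = 19.6966 m.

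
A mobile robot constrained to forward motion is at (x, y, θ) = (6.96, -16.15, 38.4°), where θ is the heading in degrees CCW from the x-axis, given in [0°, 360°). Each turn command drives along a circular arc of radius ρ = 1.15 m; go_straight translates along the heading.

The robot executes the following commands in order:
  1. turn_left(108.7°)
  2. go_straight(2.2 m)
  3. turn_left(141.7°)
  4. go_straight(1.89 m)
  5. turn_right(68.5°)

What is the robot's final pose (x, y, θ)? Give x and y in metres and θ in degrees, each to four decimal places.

set_pose: (x, y, θ) = (6.9600, -16.1500, 38.4000°), ρ = 1.15
turn_left(108.7°): centre at ρ to the left, rotate +108.7° → (6.8703, -14.2832, 147.1000°)
go_straight(2.2): x += 2.2·cos θ, y += 2.2·sin θ → (5.0232, -13.0882, 147.1000°)
turn_left(141.7°): centre at ρ to the left, rotate +141.7° → (3.3099, -14.4244, 288.8000°)
go_straight(1.89): x += 1.89·cos θ, y += 1.89·sin θ → (3.9190, -16.2135, 288.8000°)
turn_right(68.5°): centre at ρ to the right, rotate −68.5° → (3.5741, -17.4612, 220.3000°)

(3.5741, -17.4612, 220.3000°)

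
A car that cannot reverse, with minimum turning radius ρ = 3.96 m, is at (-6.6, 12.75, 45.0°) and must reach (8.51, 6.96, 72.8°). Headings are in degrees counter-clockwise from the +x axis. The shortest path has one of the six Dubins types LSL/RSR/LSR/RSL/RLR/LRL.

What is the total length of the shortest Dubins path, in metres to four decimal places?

Let ψ = atan2(Δy, Δx) = atan2(-5.79, 15.11) = -20.9663° be the start→goal bearing.
Normalize: d = |goal − start| / ρ = 16.181353/3.96 = 4.086200, α = (θ_start − ψ) mod 360° = 65.9663° = 1.151330 rad, β = (θ_goal − ψ) mod 360° = 93.7663° = 1.636531 rad.
Common terms: sin α = 0.913306, cos α = 0.407273, sin β = 0.997840, cos β = -0.065688, cos(α−β) = 0.884581, d² = 16.697033. Work in radians in the unit-radius frame; every candidate has L = ρ·(t + p + q).
LSL: p² = 2 + d² − 2cos(α−β) + 2d(sin α − sin β) = 16.237026; p = √p² = 4.029519; φ = atan2(cos β − cos α, d + sin α − sin β) = -0.117645 rad; t = (φ − α) mod 2π = 5.014210 rad, q = (β − φ) mod 2π = 1.754176 rad → L = 3.96·(5.014210 + 4.029519 + 1.754176) = 3.96·10.797906 = 42.759708 m
RSR: p² = 2 + d² − 2cos(α−β) + 2d(sin β − sin α) = 17.618717; p = √p² = 4.197466; φ = atan2(cos α − cos β, d − sin α + sin β) = 0.112918 rad; t = (α − φ) mod 2π = 1.038412 rad, q = (φ − β) mod 2π = 4.759572 rad → L = 3.96·(1.038412 + 4.197466 + 4.759572) = 3.96·9.995449 = 39.581979 m
LSR: p² = d² − 2 + 2cos(α−β) + 2d(sin α + sin β) = 32.084851; p = √p² = 5.664349; φ = atan2(−cos α − cos β, d + sin α + sin β) − atan2(−2, p) = 0.282526 rad; t = (φ − α) mod 2π = 5.414382 rad, q = (φ − β) mod 2π = 4.929180 rad → L = 3.96·(5.414382 + 5.664349 + 4.929180) = 3.96·16.007912 = 63.391330 m
RSL: p² = d² − 2 + 2cos(α−β) − 2d(sin α + sin β) = 0.847540; p = √p² = 0.920619; φ = atan2(cos α + cos β, d − sin α − sin β) − atan2(2, p) = -0.983627 rad; t = (α − φ) mod 2π = 2.134957 rad, q = (β − φ) mod 2π = 2.620158 rad → L = 3.96·(2.134957 + 0.920619 + 2.620158) = 3.96·5.675735 = 22.475910 m
RLR: c = (6 − d² + 2cos(α−β) + 2d(sin α − sin β))/8 = -1.202340, |c| > 1 → infeasible
LRL: c = (6 − d² + 2cos(α−β) − 2d(sin α − sin β))/8 = -1.029628, |c| > 1 → infeasible
Shortest: RSL with L = 22.475910 m ≈ 22.4759 m

22.4759 m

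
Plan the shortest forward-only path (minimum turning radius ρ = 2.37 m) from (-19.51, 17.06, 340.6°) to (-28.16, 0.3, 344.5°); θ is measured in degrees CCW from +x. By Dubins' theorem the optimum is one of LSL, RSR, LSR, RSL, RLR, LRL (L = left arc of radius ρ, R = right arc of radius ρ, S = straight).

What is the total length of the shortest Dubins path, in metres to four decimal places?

Let ψ = atan2(Δy, Δx) = atan2(-16.76, -8.65) = -117.2987° be the start→goal bearing.
Normalize: d = |goal − start| / ρ = 18.860543/2.37 = 7.958035, α = (θ_start − ψ) mod 360° = 97.8987° = 1.708655 rad, β = (θ_goal − ψ) mod 360° = 101.7987° = 1.776723 rad.
Common terms: sin α = 0.990513, cos α = -0.137422, sin β = 0.978872, cos β = -0.204474, cos(α−β) = 0.997684, d² = 63.330325. Work in radians in the unit-radius frame; every candidate has L = ρ·(t + p + q).
LSL: p² = 2 + d² − 2cos(α−β) + 2d(sin α − sin β) = 63.520228; p = √p² = 7.969958; φ = atan2(cos β − cos α, d + sin α − sin β) = -0.008413 rad; t = (φ − α) mod 2π = 4.566117 rad, q = (β − φ) mod 2π = 1.785136 rad → L = 2.37·(4.566117 + 7.969958 + 1.785136) = 2.37·14.321211 = 33.941270 m
RSR: p² = 2 + d² − 2cos(α−β) + 2d(sin β − sin α) = 63.149684; p = √p² = 7.946678; φ = atan2(cos α − cos β, d − sin α + sin β) = 0.008438 rad; t = (α − φ) mod 2π = 1.700217 rad, q = (φ − β) mod 2π = 4.514901 rad → L = 2.37·(1.700217 + 7.946678 + 4.514901) = 2.37·14.161795 = 33.563454 m
LSR: p² = d² − 2 + 2cos(α−β) + 2d(sin α + sin β) = 94.670557; p = √p² = 9.729880; φ = atan2(−cos α − cos β, d + sin α + sin β) − atan2(−2, p) = 0.237155 rad; t = (φ − α) mod 2π = 4.811685 rad, q = (φ − β) mod 2π = 4.743617 rad → L = 2.37·(4.811685 + 9.729880 + 4.743617) = 2.37·19.285182 = 45.705882 m
RSL: p² = d² − 2 + 2cos(α−β) − 2d(sin α + sin β) = 31.980829; p = √p² = 5.655160; φ = atan2(cos α + cos β, d − sin α − sin β) − atan2(2, p) = -0.396960 rad; t = (α − φ) mod 2π = 2.105615 rad, q = (β − φ) mod 2π = 2.173682 rad → L = 2.37·(2.105615 + 5.655160 + 2.173682) = 2.37·9.934456 = 23.544662 m
RLR: c = (6 − d² + 2cos(α−β) + 2d(sin α − sin β))/8 = -6.893711, |c| > 1 → infeasible
LRL: c = (6 − d² + 2cos(α−β) − 2d(sin α − sin β))/8 = -6.940028, |c| > 1 → infeasible
Shortest: RSL with L = 23.544662 m ≈ 23.5447 m

23.5447 m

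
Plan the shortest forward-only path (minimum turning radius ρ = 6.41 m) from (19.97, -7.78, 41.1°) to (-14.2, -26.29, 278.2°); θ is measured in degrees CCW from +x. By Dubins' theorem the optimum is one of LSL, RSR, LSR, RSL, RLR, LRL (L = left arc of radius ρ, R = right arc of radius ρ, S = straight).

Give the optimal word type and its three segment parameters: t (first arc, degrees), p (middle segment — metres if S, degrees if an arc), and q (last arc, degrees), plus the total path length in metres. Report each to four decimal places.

Let ψ = atan2(Δy, Δx) = atan2(-18.51, -34.17) = -151.5555° be the start→goal bearing.
Normalize: d = |goal − start| / ρ = 38.861408/6.41 = 6.062622, α = (θ_start − ψ) mod 360° = 192.6555° = 3.362472 rad, β = (θ_goal − ψ) mod 360° = 69.7555° = 1.217462 rad.
Common terms: sin α = -0.219088, cos α = -0.975705, sin β = 0.938224, cos β = 0.346028, cos(α−β) = -0.543174, d² = 36.755387. Work in radians in the unit-radius frame; every candidate has L = ρ·(t + p + q).
LSL: p² = 2 + d² − 2cos(α−β) + 2d(sin α − sin β) = 25.809046; p = √p² = 5.080260; φ = atan2(cos β − cos α, d + sin α − sin β) = 0.263199 rad; t = (φ − α) mod 2π = 3.183912 rad, q = (β − φ) mod 2π = 0.954264 rad → L = 6.41·(3.183912 + 5.080260 + 0.954264) = 6.41·9.218436 = 59.090175 m
RSR: p² = 2 + d² − 2cos(α−β) + 2d(sin β − sin α) = 53.874425; p = √p² = 7.339920; φ = atan2(cos α − cos β, d − sin α + sin β) = -0.181062 rad; t = (α − φ) mod 2π = 3.543534 rad, q = (φ − β) mod 2π = 4.884661 rad → L = 6.41·(3.543534 + 7.339920 + 4.884661) = 6.41·15.768115 = 101.073617 m
LSR: p² = d² − 2 + 2cos(α−β) + 2d(sin α + sin β) = 42.388745; p = √p² = 6.510664; φ = atan2(−cos α − cos β, d + sin α + sin β) − atan2(−2, p) = 0.390622 rad; t = (φ − α) mod 2π = 3.311335 rad, q = (φ − β) mod 2π = 5.456345 rad → L = 6.41·(3.311335 + 6.510664 + 5.456345) = 6.41·15.278344 = 97.934184 m
RSL: p² = d² − 2 + 2cos(α−β) − 2d(sin α + sin β) = 24.949330; p = √p² = 4.994930; φ = atan2(cos α + cos β, d − sin α − sin β) − atan2(2, p) = -0.498156 rad; t = (α − φ) mod 2π = 3.860627 rad, q = (β − φ) mod 2π = 1.715618 rad → L = 6.41·(3.860627 + 4.994930 + 1.715618) = 6.41·10.571176 = 67.761237 m
RLR: c = (6 − d² + 2cos(α−β) + 2d(sin α − sin β))/8 = -5.734303, |c| > 1 → infeasible
LRL: c = (6 − d² + 2cos(α−β) − 2d(sin α − sin β))/8 = -2.226131, |c| > 1 → infeasible
Shortest: LSL with L = 59.090175 m ≈ 59.0902 m
Convert LSL to answer units (arcs ×180/π): t = 3.183912·180/π = 182.4247°, p = ρ·p = 6.41·5.080260 = 32.5645 m, q = 0.954264·180/π = 54.6753°, L = 59.0902 m.

LSL: t = 182.4247°, p = 32.5645 m, q = 54.6753°, L = 59.0902 m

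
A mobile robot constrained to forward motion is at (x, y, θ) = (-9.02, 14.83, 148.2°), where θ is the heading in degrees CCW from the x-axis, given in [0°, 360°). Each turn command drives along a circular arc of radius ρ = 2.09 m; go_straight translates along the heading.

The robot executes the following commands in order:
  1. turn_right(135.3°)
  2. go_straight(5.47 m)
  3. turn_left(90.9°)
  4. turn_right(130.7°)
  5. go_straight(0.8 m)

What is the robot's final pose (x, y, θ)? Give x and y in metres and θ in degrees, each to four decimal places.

set_pose: (x, y, θ) = (-9.0200, 14.8300, 148.2000°), ρ = 2.09
turn_right(135.3°): centre at ρ to the right, rotate −135.3° → (-8.3853, 18.6435, 12.9000°)
go_straight(5.47): x += 5.47·cos θ, y += 5.47·sin θ → (-3.0533, 19.8647, 12.9000°)
turn_left(90.9°): centre at ρ to the left, rotate +90.9° → (-1.4902, 22.4005, 103.8000°)
turn_right(130.7°): centre at ρ to the right, rotate −130.7° → (1.4850, 24.7629, -26.9000° ≡ 333.1000°)
go_straight(0.8): x += 0.8·cos θ, y += 0.8·sin θ → (2.1985, 24.4009, 333.1000°)

(2.1985, 24.4009, 333.1000°)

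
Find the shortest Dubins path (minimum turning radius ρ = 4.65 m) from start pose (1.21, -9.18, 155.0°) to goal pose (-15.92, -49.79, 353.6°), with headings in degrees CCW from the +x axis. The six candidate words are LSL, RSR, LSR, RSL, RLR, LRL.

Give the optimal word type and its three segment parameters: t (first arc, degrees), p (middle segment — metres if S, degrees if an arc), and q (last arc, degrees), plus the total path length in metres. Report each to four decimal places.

LSL: t = 90.2527°, p = 34.9878 m, q = 108.3473°, L = 51.1058 m

Let ψ = atan2(Δy, Δx) = atan2(-40.61, -17.13) = -112.8709° be the start→goal bearing.
Normalize: d = |goal − start| / ρ = 44.075038/4.65 = 9.478503, α = (θ_start − ψ) mod 360° = 267.8709° = 4.675228 rad, β = (θ_goal − ψ) mod 360° = 106.4709° = 1.858267 rad.
Common terms: sin α = -0.999310, cos α = -0.037152, sin β = 0.958964, cos β = -0.283528, cos(α−β) = -0.947768, d² = 89.842016. Work in radians in the unit-radius frame; every candidate has L = ρ·(t + p + q).
LSL: p² = 2 + d² − 2cos(α−β) + 2d(sin α − sin β) = 56.614548; p = √p² = 7.524264; φ = atan2(cos β − cos α, d + sin α − sin β) = -0.032750 rad; t = (φ − α) mod 2π = 1.575207 rad, q = (β − φ) mod 2π = 1.891017 rad → L = 4.65·(1.575207 + 7.524264 + 1.891017) = 4.65·10.990488 = 51.105768 m
RSR: p² = 2 + d² − 2cos(α−β) + 2d(sin β − sin α) = 130.860559; p = √p² = 11.439430; φ = atan2(cos α − cos β, d − sin α + sin β) = 0.021539 rad; t = (α − φ) mod 2π = 4.653689 rad, q = (φ − β) mod 2π = 4.446457 rad → L = 4.65·(4.653689 + 11.439430 + 4.446457) = 4.65·20.539577 = 95.509032 m
LSR: p² = d² − 2 + 2cos(α−β) + 2d(sin α + sin β) = 85.181649; p = √p² = 9.229390; φ = atan2(−cos α − cos β, d + sin α + sin β) − atan2(−2, p) = 0.247363 rad; t = (φ − α) mod 2π = 1.855320 rad, q = (φ − β) mod 2π = 4.672282 rad → L = 4.65·(1.855320 + 9.229390 + 4.672282) = 4.65·15.756992 = 73.270015 m
RSL: p² = d² − 2 + 2cos(α−β) − 2d(sin α + sin β) = 86.711311; p = √p² = 9.311891; φ = atan2(cos α + cos β, d − sin α − sin β) − atan2(2, p) = -0.245241 rad; t = (α − φ) mod 2π = 4.920470 rad, q = (β − φ) mod 2π = 2.103508 rad → L = 4.65·(4.920470 + 9.311891 + 2.103508) = 4.65·16.335869 = 75.961790 m
RLR: c = (6 − d² + 2cos(α−β) + 2d(sin α − sin β))/8 = -15.357570, |c| > 1 → infeasible
LRL: c = (6 − d² + 2cos(α−β) − 2d(sin α − sin β))/8 = -6.076818, |c| > 1 → infeasible
Shortest: LSL with L = 51.105768 m ≈ 51.1058 m
Convert LSL to answer units (arcs ×180/π): t = 1.575207·180/π = 90.2527°, p = ρ·p = 4.65·7.524264 = 34.9878 m, q = 1.891017·180/π = 108.3473°, L = 51.1058 m.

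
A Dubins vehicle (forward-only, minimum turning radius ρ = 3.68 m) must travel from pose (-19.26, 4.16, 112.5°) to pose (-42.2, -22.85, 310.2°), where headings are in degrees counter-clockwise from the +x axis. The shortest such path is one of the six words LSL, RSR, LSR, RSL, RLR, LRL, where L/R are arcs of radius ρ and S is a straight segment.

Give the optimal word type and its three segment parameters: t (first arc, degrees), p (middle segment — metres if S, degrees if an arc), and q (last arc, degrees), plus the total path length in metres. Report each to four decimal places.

LSL: t = 121.7359°, p = 28.6241 m, q = 75.9641°, L = 41.3220 m

Let ψ = atan2(Δy, Δx) = atan2(-27.01, -22.94) = -130.3417° be the start→goal bearing.
Normalize: d = |goal − start| / ρ = 35.437039/3.68 = 9.629630, α = (θ_start − ψ) mod 360° = 242.8417° = 4.238388 rad, β = (θ_goal − ψ) mod 360° = 80.5417° = 1.405719 rad.
Common terms: sin α = -0.889749, cos α = -0.456450, sin β = 0.986406, cos β = 0.164329, cos(α−β) = -0.952661, d² = 92.729775. Work in radians in the unit-radius frame; every candidate has L = ρ·(t + p + q).
LSL: p² = 2 + d² − 2cos(α−β) + 2d(sin α − sin β) = 60.501745; p = √p² = 7.778287; φ = atan2(cos β − cos α, d + sin α − sin β) = 0.079894 rad; t = (φ − α) mod 2π = 2.124691 rad, q = (β − φ) mod 2π = 1.325824 rad → L = 3.68·(2.124691 + 7.778287 + 1.325824) = 3.68·11.228803 = 41.321994 m
RSR: p² = 2 + d² − 2cos(α−β) + 2d(sin β − sin α) = 132.768450; p = √p² = 11.522519; φ = atan2(cos α − cos β, d − sin α + sin β) = -0.053901 rad; t = (α − φ) mod 2π = 4.292289 rad, q = (φ − β) mod 2π = 4.823565 rad → L = 3.68·(4.292289 + 11.522519 + 4.823565) = 3.68·20.638374 = 75.949216 m
LSR: p² = d² − 2 + 2cos(α−β) + 2d(sin α + sin β) = 90.685983; p = √p² = 9.522919; φ = atan2(−cos α − cos β, d + sin α + sin β) − atan2(−2, p) = 0.237036 rad; t = (φ − α) mod 2π = 2.281833 rad, q = (φ − β) mod 2π = 5.114503 rad → L = 3.68·(2.281833 + 9.522919 + 5.114503) = 3.68·16.919255 = 62.262858 m
RSL: p² = d² − 2 + 2cos(α−β) − 2d(sin α + sin β) = 86.962921; p = √p² = 9.325391; φ = atan2(cos α + cos β, d − sin α − sin β) − atan2(2, p) = -0.241901 rad; t = (α − φ) mod 2π = 4.480289 rad, q = (β − φ) mod 2π = 1.647620 rad → L = 3.68·(4.480289 + 9.325391 + 1.647620) = 3.68·15.453301 = 56.868147 m
RLR: c = (6 − d² + 2cos(α−β) + 2d(sin α − sin β))/8 = -15.596056, |c| > 1 → infeasible
LRL: c = (6 − d² + 2cos(α−β) − 2d(sin α − sin β))/8 = -6.562718, |c| > 1 → infeasible
Shortest: LSL with L = 41.321994 m ≈ 41.3220 m
Convert LSL to answer units (arcs ×180/π): t = 2.124691·180/π = 121.7359°, p = ρ·p = 3.68·7.778287 = 28.6241 m, q = 1.325824·180/π = 75.9641°, L = 41.3220 m.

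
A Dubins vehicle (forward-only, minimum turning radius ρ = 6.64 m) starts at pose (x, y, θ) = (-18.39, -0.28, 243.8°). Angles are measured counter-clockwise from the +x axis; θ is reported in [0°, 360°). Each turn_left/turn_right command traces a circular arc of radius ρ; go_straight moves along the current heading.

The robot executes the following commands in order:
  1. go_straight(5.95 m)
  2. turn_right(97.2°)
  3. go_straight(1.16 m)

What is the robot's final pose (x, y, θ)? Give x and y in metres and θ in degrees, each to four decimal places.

set_pose: (x, y, θ) = (-18.3900, -0.2800, 243.8000°), ρ = 6.64
go_straight(5.95): x += 5.95·cos θ, y += 5.95·sin θ → (-21.0170, -5.6187, 243.8000°)
turn_right(97.2°): centre at ρ to the right, rotate −97.2° → (-30.6299, -8.2305, 146.6000°)
go_straight(1.16): x += 1.16·cos θ, y += 1.16·sin θ → (-31.5984, -7.5919, 146.6000°)

(-31.5984, -7.5919, 146.6000°)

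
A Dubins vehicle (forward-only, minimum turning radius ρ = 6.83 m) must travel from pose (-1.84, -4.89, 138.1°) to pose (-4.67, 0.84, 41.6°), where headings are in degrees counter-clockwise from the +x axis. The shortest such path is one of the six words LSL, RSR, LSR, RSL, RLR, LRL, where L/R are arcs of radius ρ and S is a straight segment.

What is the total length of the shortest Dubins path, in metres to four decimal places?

49.0864 m

Let ψ = atan2(Δy, Δx) = atan2(5.73, -2.83) = 116.2844° be the start→goal bearing.
Normalize: d = |goal − start| / ρ = 6.390759/6.83 = 0.935689, α = (θ_start − ψ) mod 360° = 21.8156° = 0.380754 rad, β = (θ_goal − ψ) mod 360° = 285.3156° = 4.979697 rad.
Common terms: sin α = 0.371621, cos α = 0.928385, sin β = -0.964485, cos β = 0.264136, cos(α−β) = -0.113203, d² = 0.875515. Work in radians in the unit-radius frame; every candidate has L = ρ·(t + p + q).
LSL: p² = 2 + d² − 2cos(α−β) + 2d(sin α − sin β) = 5.602282; p = √p² = 2.366914; φ = atan2(cos β − cos α, d + sin α − sin β) = -0.284460 rad; t = (φ − α) mod 2π = 5.617971 rad, q = (β − φ) mod 2π = 5.264157 rad → L = 6.83·(5.617971 + 2.366914 + 5.264157) = 6.83·13.249042 = 90.490957 m
RSR: p² = 2 + d² − 2cos(α−β) + 2d(sin β − sin α) = 0.601560; p = √p² = 0.775603; φ = atan2(cos α − cos β, d − sin α + sin β) = 2.113281 rad; t = (α − φ) mod 2π = 4.550659 rad, q = (φ − β) mod 2π = 3.416769 rad → L = 6.83·(4.550659 + 0.775603 + 3.416769) = 6.83·8.743031 = 59.714902 m
LSR: p² = d² − 2 + 2cos(α−β) + 2d(sin α + sin β) = -2.460366 < 0 → infeasible
RSL: p² = d² − 2 + 2cos(α−β) − 2d(sin α + sin β) = -0.241417 < 0 → infeasible
RLR: c = (6 − d² + 2cos(α−β) + 2d(sin α − sin β))/8 = 0.924805; p = 2π − arccos c = 5.892912 rad; φ = atan2(cos α − cos β, d − sin α + sin β) = 2.113281 rad; t = (α − φ + p/2) mod 2π = 1.213929 rad, q = (α − β − t + p) mod 2π = 0.080040 rad → L = 6.83·(1.213929 + 5.892912 + 0.080040) = 6.83·7.186881 = 49.086396 m
LRL: c = (6 − d² + 2cos(α−β) − 2d(sin α − sin β))/8 = 0.299715; p = 2π − arccos c = 5.016783 rad; φ = atan2(cos β − cos α, d + sin α − sin β) = -0.284460 rad; t = (φ − α + p/2) mod 2π = 1.843177 rad, q = (β − α − t + p) mod 2π = 1.489363 rad → L = 6.83·(1.843177 + 5.016783 + 1.489363) = 6.83·8.349322 = 57.025872 m
Shortest: RLR with L = 49.086396 m ≈ 49.0864 m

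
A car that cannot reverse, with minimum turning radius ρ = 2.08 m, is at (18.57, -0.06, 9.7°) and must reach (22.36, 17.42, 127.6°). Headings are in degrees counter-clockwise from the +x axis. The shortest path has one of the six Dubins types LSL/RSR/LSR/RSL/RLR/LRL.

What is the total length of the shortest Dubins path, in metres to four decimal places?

18.6584 m

Let ψ = atan2(Δy, Δx) = atan2(17.48, 3.79) = 77.7665° be the start→goal bearing.
Normalize: d = |goal − start| / ρ = 17.886154/2.08 = 8.599112, α = (θ_start − ψ) mod 360° = 291.9335° = 5.095200 rad, β = (θ_goal − ψ) mod 360° = 49.8335° = 0.869758 rad.
Common terms: sin α = -0.927618, cos α = 0.373530, sin β = 0.764173, cos β = 0.645011, cos(α−β) = -0.467930, d² = 73.944735. Work in radians in the unit-radius frame; every candidate has L = ρ·(t + p + q).
LSL: p² = 2 + d² − 2cos(α−β) + 2d(sin α − sin β) = 47.784789; p = √p² = 6.912654; φ = atan2(cos β − cos α, d + sin α − sin β) = 0.039283 rad; t = (φ − α) mod 2π = 1.227268 rad, q = (β − φ) mod 2π = 0.830475 rad → L = 2.08·(1.227268 + 6.912654 + 0.830475) = 2.08·8.970397 = 18.658427 m
RSR: p² = 2 + d² − 2cos(α−β) + 2d(sin β − sin α) = 105.976399; p = √p² = 10.294484; φ = atan2(cos α − cos β, d − sin α + sin β) = -0.026375 rad; t = (α − φ) mod 2π = 5.121575 rad, q = (φ − β) mod 2π = 5.387053 rad → L = 2.08·(5.121575 + 10.294484 + 5.387053) = 2.08·20.803111 = 43.270472 m
LSR: p² = d² − 2 + 2cos(α−β) + 2d(sin α + sin β) = 68.197907; p = √p² = 8.258202; φ = atan2(−cos α − cos β, d + sin α + sin β) − atan2(−2, p) = 0.117448 rad; t = (φ − α) mod 2π = 1.305433 rad, q = (φ − β) mod 2π = 5.530875 rad → L = 2.08·(1.305433 + 8.258202 + 5.530875) = 2.08·15.094511 = 31.396582 m
RSL: p² = d² − 2 + 2cos(α−β) − 2d(sin α + sin β) = 73.819843; p = √p² = 8.591847; φ = atan2(cos α + cos β, d − sin α − sin β) − atan2(2, p) = -0.112987 rad; t = (α − φ) mod 2π = 5.208188 rad, q = (β − φ) mod 2π = 0.982746 rad → L = 2.08·(5.208188 + 8.591847 + 0.982746) = 2.08·14.782781 = 30.748184 m
RLR: c = (6 − d² + 2cos(α−β) + 2d(sin α − sin β))/8 = -12.247050, |c| > 1 → infeasible
LRL: c = (6 − d² + 2cos(α−β) − 2d(sin α − sin β))/8 = -4.973099, |c| > 1 → infeasible
Shortest: LSL with L = 18.658427 m ≈ 18.6584 m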